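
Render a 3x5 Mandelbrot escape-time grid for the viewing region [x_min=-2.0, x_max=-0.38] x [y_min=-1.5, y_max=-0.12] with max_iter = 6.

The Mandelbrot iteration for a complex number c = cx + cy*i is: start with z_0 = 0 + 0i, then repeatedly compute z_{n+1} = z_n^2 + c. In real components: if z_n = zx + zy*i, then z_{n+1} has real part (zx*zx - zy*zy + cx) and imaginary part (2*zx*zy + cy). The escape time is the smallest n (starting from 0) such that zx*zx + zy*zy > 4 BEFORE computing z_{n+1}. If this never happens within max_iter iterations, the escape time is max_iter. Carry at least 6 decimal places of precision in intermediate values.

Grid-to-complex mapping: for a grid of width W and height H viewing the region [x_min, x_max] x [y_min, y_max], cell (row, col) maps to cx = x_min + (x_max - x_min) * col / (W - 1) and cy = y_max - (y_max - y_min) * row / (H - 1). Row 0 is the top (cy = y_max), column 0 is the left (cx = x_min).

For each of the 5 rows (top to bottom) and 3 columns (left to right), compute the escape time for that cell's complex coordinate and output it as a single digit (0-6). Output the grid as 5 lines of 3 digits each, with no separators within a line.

(row=0, col=0): c = -2.0000 + -0.1200i → escape time 1
(row=0, col=1): c = -1.1900 + -0.1200i → escape time 6
(row=0, col=2): c = -0.3800 + -0.1200i → escape time 6
(row=1, col=0): c = -2.0000 + -0.4650i → escape time 1
(row=1, col=1): c = -1.1900 + -0.4650i → escape time 5
(row=1, col=2): c = -0.3800 + -0.4650i → escape time 6
(row=2, col=0): c = -2.0000 + -0.8100i → escape time 1
(row=2, col=1): c = -1.1900 + -0.8100i → escape time 3
(row=2, col=2): c = -0.3800 + -0.8100i → escape time 6
(row=3, col=0): c = -2.0000 + -1.1550i → escape time 1
(row=3, col=1): c = -1.1900 + -1.1550i → escape time 3
(row=3, col=2): c = -0.3800 + -1.1550i → escape time 3
(row=4, col=0): c = -2.0000 + -1.5000i → escape time 1
(row=4, col=1): c = -1.1900 + -1.5000i → escape time 2
(row=4, col=2): c = -0.3800 + -1.5000i → escape time 2

Answer: 166
156
136
133
122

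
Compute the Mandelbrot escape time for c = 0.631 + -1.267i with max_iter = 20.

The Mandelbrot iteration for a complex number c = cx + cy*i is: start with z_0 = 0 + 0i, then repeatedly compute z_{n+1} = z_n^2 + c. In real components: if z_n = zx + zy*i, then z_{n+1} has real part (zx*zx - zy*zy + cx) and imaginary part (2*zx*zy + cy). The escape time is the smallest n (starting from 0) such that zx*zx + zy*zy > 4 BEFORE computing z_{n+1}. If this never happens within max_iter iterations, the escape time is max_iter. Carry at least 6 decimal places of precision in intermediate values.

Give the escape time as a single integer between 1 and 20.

Answer: 2

Derivation:
z_0 = 0 + 0i, c = 0.6310 + -1.2670i
Iter 1: z = 0.6310 + -1.2670i, |z|^2 = 2.0034
Iter 2: z = -0.5761 + -2.8660i, |z|^2 = 8.5456
Escaped at iteration 2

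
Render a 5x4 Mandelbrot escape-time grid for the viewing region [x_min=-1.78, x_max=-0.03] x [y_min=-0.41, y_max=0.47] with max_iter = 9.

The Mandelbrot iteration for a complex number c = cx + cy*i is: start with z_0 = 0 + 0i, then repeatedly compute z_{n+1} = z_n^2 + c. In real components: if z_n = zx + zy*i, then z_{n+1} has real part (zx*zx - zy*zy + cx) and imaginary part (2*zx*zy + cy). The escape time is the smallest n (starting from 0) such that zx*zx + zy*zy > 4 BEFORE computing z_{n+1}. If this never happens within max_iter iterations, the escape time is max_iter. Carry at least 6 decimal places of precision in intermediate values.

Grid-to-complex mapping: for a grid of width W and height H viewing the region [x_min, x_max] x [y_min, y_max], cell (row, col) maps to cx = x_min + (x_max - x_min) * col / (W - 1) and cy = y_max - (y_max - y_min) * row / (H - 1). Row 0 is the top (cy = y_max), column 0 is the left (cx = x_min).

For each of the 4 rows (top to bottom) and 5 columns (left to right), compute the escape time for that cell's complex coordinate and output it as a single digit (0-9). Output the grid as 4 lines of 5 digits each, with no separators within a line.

(row=0, col=0): c = -1.7800 + 0.4700i → escape time 3
(row=0, col=1): c = -1.3425 + 0.4700i → escape time 4
(row=0, col=2): c = -0.9050 + 0.4700i → escape time 6
(row=0, col=3): c = -0.4675 + 0.4700i → escape time 9
(row=0, col=4): c = -0.0300 + 0.4700i → escape time 9
(row=1, col=0): c = -1.7800 + 0.1767i → escape time 4
(row=1, col=1): c = -1.3425 + 0.1767i → escape time 8
(row=1, col=2): c = -0.9050 + 0.1767i → escape time 9
(row=1, col=3): c = -0.4675 + 0.1767i → escape time 9
(row=1, col=4): c = -0.0300 + 0.1767i → escape time 9
(row=2, col=0): c = -1.7800 + -0.1167i → escape time 4
(row=2, col=1): c = -1.3425 + -0.1167i → escape time 9
(row=2, col=2): c = -0.9050 + -0.1167i → escape time 9
(row=2, col=3): c = -0.4675 + -0.1167i → escape time 9
(row=2, col=4): c = -0.0300 + -0.1167i → escape time 9
(row=3, col=0): c = -1.7800 + -0.4100i → escape time 3
(row=3, col=1): c = -1.3425 + -0.4100i → escape time 5
(row=3, col=2): c = -0.9050 + -0.4100i → escape time 7
(row=3, col=3): c = -0.4675 + -0.4100i → escape time 9
(row=3, col=4): c = -0.0300 + -0.4100i → escape time 9

Answer: 34699
48999
49999
35799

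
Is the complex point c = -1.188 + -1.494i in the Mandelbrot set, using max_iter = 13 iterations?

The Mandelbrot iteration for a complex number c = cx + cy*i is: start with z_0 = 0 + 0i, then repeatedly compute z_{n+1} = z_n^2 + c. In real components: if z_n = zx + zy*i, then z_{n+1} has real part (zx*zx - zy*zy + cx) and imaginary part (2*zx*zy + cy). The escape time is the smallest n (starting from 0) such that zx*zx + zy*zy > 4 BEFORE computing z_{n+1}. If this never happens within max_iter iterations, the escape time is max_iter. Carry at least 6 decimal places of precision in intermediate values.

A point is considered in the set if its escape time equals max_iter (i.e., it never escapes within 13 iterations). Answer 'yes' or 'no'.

Answer: no

Derivation:
z_0 = 0 + 0i, c = -1.1880 + -1.4940i
Iter 1: z = -1.1880 + -1.4940i, |z|^2 = 3.6434
Iter 2: z = -2.0087 + 2.0557i, |z|^2 = 8.2609
Escaped at iteration 2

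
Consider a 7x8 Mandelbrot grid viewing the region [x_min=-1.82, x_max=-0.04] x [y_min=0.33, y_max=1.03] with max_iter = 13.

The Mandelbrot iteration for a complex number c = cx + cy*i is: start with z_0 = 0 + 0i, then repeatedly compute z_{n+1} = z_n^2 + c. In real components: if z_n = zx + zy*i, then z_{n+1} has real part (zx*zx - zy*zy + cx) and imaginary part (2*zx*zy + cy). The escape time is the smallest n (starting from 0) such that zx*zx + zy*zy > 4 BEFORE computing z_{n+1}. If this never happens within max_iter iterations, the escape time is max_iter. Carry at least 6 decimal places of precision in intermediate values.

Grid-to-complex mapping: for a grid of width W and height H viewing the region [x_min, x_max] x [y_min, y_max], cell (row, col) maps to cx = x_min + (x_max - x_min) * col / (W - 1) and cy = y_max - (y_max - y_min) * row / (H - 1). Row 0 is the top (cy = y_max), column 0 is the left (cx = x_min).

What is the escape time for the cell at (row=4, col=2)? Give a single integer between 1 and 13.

z_0 = 0 + 0i, c = -1.2267 + 0.6300i
Iter 1: z = -1.2267 + 0.6300i, |z|^2 = 1.9016
Iter 2: z = -0.1189 + -0.9156i, |z|^2 = 0.8525
Iter 3: z = -2.0509 + 0.8476i, |z|^2 = 4.9245
Escaped at iteration 3

Answer: 3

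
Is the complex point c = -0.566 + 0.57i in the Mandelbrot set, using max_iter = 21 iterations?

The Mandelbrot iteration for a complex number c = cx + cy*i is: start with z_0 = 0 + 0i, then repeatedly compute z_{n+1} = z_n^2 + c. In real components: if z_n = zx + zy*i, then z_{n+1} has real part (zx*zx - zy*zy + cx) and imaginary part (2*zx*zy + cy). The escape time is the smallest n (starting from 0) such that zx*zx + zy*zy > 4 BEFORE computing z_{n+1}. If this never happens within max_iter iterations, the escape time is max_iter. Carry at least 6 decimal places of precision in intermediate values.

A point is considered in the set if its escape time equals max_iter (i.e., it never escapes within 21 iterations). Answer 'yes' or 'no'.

Answer: yes

Derivation:
z_0 = 0 + 0i, c = -0.5660 + 0.5700i
Iter 1: z = -0.5660 + 0.5700i, |z|^2 = 0.6453
Iter 2: z = -0.5705 + -0.0752i, |z|^2 = 0.3312
Iter 3: z = -0.2461 + 0.6559i, |z|^2 = 0.4907
Iter 4: z = -0.9356 + 0.2471i, |z|^2 = 0.9364
Iter 5: z = 0.2482 + 0.1076i, |z|^2 = 0.0732
Iter 6: z = -0.5160 + 0.6234i, |z|^2 = 0.6549
Iter 7: z = -0.6884 + -0.0733i, |z|^2 = 0.4793
Iter 8: z = -0.0975 + 0.6709i, |z|^2 = 0.4597
Iter 9: z = -1.0067 + 0.4392i, |z|^2 = 1.2063
Iter 10: z = 0.2545 + -0.3143i, |z|^2 = 0.1635
Iter 11: z = -0.6000 + 0.4101i, |z|^2 = 0.5282
Iter 12: z = -0.3741 + 0.0779i, |z|^2 = 0.1461
Iter 13: z = -0.4321 + 0.5117i, |z|^2 = 0.4485
Iter 14: z = -0.6411 + 0.1278i, |z|^2 = 0.4274
Iter 15: z = -0.1713 + 0.4061i, |z|^2 = 0.1943
Iter 16: z = -0.7016 + 0.4309i, |z|^2 = 0.6779
Iter 17: z = -0.2594 + -0.0346i, |z|^2 = 0.0685
Iter 18: z = -0.4999 + 0.5880i, |z|^2 = 0.5956
Iter 19: z = -0.6618 + -0.0178i, |z|^2 = 0.4383
Iter 20: z = -0.1283 + 0.5936i, |z|^2 = 0.3688
Did not escape in 21 iterations → in set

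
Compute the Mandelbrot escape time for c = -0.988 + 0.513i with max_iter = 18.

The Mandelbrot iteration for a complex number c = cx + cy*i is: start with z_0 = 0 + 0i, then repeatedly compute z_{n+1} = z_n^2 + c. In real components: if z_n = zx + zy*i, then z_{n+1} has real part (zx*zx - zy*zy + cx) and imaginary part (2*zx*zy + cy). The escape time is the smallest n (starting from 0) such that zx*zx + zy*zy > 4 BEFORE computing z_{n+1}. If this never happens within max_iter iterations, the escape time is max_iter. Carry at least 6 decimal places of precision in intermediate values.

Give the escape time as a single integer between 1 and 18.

z_0 = 0 + 0i, c = -0.9880 + 0.5130i
Iter 1: z = -0.9880 + 0.5130i, |z|^2 = 1.2393
Iter 2: z = -0.2750 + -0.5007i, |z|^2 = 0.3263
Iter 3: z = -1.1630 + 0.7884i, |z|^2 = 1.9743
Iter 4: z = -0.2569 + -1.3209i, |z|^2 = 1.8108
Iter 5: z = -2.6668 + 1.1917i, |z|^2 = 8.5319
Escaped at iteration 5

Answer: 5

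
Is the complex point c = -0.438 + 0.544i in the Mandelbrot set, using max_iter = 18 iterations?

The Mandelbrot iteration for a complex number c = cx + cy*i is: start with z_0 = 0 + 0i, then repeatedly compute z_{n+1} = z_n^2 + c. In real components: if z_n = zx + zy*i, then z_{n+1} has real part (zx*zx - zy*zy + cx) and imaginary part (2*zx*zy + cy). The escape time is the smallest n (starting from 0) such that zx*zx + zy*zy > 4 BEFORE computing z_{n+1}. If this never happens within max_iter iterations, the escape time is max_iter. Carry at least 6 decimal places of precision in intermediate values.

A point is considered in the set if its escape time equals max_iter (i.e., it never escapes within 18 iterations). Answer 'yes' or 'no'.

z_0 = 0 + 0i, c = -0.4380 + 0.5440i
Iter 1: z = -0.4380 + 0.5440i, |z|^2 = 0.4878
Iter 2: z = -0.5421 + 0.0675i, |z|^2 = 0.2984
Iter 3: z = -0.1487 + 0.4709i, |z|^2 = 0.2438
Iter 4: z = -0.6376 + 0.4040i, |z|^2 = 0.5697
Iter 5: z = -0.1947 + 0.0288i, |z|^2 = 0.0387
Iter 6: z = -0.4009 + 0.5328i, |z|^2 = 0.4446
Iter 7: z = -0.5611 + 0.1168i, |z|^2 = 0.3285
Iter 8: z = -0.1368 + 0.4130i, |z|^2 = 0.1892
Iter 9: z = -0.5898 + 0.4310i, |z|^2 = 0.5336
Iter 10: z = -0.2759 + 0.0356i, |z|^2 = 0.0774
Iter 11: z = -0.3632 + 0.5244i, |z|^2 = 0.4068
Iter 12: z = -0.5811 + 0.1631i, |z|^2 = 0.3643
Iter 13: z = -0.1270 + 0.3544i, |z|^2 = 0.1417
Iter 14: z = -0.5475 + 0.4540i, |z|^2 = 0.5059
Iter 15: z = -0.3444 + 0.0469i, |z|^2 = 0.1208
Iter 16: z = -0.3216 + 0.5117i, |z|^2 = 0.3653
Iter 17: z = -0.5964 + 0.2149i, |z|^2 = 0.4019
Did not escape in 18 iterations → in set

Answer: yes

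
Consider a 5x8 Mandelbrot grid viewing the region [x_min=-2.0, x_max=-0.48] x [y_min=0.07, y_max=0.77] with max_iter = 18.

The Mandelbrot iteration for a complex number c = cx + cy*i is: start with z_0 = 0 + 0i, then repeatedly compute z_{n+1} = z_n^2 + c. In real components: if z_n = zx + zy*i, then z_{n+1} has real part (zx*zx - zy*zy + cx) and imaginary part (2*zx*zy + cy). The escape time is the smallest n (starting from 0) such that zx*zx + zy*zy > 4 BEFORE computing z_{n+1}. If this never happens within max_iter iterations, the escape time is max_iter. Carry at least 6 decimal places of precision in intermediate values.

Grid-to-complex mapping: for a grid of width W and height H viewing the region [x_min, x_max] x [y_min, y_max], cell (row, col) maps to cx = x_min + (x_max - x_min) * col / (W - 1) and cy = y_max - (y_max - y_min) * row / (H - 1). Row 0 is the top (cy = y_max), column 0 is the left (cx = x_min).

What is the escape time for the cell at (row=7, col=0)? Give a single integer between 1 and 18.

Answer: 1

Derivation:
z_0 = 0 + 0i, c = -2.0000 + 0.0700i
Iter 1: z = -2.0000 + 0.0700i, |z|^2 = 4.0049
Escaped at iteration 1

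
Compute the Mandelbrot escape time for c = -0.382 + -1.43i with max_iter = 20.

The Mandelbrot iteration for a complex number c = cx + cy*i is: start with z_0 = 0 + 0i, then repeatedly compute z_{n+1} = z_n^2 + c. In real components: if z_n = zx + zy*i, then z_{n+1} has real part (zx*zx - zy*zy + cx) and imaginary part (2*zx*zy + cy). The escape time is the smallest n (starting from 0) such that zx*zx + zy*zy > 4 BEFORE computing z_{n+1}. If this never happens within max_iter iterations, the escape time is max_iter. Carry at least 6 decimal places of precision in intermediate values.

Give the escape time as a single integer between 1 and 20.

z_0 = 0 + 0i, c = -0.3820 + -1.4300i
Iter 1: z = -0.3820 + -1.4300i, |z|^2 = 2.1908
Iter 2: z = -2.2810 + -0.3375i, |z|^2 = 5.3167
Escaped at iteration 2

Answer: 2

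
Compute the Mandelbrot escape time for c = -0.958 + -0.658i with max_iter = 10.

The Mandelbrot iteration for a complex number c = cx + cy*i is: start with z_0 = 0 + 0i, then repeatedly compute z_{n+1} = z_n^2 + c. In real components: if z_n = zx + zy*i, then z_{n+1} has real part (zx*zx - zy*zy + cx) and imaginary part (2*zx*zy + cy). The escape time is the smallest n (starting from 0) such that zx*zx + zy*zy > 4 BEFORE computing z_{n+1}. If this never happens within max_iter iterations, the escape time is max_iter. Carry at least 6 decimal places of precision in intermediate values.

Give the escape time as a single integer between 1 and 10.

Answer: 4

Derivation:
z_0 = 0 + 0i, c = -0.9580 + -0.6580i
Iter 1: z = -0.9580 + -0.6580i, |z|^2 = 1.3507
Iter 2: z = -0.4732 + 0.6027i, |z|^2 = 0.5872
Iter 3: z = -1.0974 + -1.2284i, |z|^2 = 2.7132
Iter 4: z = -1.2628 + 2.0380i, |z|^2 = 5.7483
Escaped at iteration 4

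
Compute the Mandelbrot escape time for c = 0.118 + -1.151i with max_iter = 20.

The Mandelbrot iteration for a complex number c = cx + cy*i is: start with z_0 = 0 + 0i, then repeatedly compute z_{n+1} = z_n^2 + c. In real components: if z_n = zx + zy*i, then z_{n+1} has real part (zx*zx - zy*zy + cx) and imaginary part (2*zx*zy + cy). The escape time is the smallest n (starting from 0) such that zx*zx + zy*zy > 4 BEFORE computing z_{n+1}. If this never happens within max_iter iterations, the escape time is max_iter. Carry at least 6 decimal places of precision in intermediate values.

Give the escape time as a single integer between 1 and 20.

z_0 = 0 + 0i, c = 0.1180 + -1.1510i
Iter 1: z = 0.1180 + -1.1510i, |z|^2 = 1.3387
Iter 2: z = -1.1929 + -1.4226i, |z|^2 = 3.4468
Iter 3: z = -0.4829 + 2.2431i, |z|^2 = 5.2645
Escaped at iteration 3

Answer: 3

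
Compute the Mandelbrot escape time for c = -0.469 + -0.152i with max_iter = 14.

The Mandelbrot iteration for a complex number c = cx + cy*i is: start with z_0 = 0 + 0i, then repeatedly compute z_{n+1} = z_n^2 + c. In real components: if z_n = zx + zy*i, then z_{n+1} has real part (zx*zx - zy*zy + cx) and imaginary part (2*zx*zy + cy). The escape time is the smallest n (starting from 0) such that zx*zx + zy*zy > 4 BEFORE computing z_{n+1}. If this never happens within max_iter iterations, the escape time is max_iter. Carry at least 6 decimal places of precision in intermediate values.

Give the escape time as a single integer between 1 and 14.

z_0 = 0 + 0i, c = -0.4690 + -0.1520i
Iter 1: z = -0.4690 + -0.1520i, |z|^2 = 0.2431
Iter 2: z = -0.2721 + -0.0094i, |z|^2 = 0.0742
Iter 3: z = -0.3950 + -0.1469i, |z|^2 = 0.1776
Iter 4: z = -0.3345 + -0.0360i, |z|^2 = 0.1132
Iter 5: z = -0.3584 + -0.1279i, |z|^2 = 0.1448
Iter 6: z = -0.3569 + -0.0603i, |z|^2 = 0.1310
Iter 7: z = -0.3452 + -0.1090i, |z|^2 = 0.1311
Iter 8: z = -0.3617 + -0.0768i, |z|^2 = 0.1367
Iter 9: z = -0.3441 + -0.0965i, |z|^2 = 0.1277
Iter 10: z = -0.3599 + -0.0856i, |z|^2 = 0.1369
Iter 11: z = -0.3468 + -0.0904i, |z|^2 = 0.1284
Iter 12: z = -0.3569 + -0.0893i, |z|^2 = 0.1354
Iter 13: z = -0.3496 + -0.0882i, |z|^2 = 0.1300

Answer: 14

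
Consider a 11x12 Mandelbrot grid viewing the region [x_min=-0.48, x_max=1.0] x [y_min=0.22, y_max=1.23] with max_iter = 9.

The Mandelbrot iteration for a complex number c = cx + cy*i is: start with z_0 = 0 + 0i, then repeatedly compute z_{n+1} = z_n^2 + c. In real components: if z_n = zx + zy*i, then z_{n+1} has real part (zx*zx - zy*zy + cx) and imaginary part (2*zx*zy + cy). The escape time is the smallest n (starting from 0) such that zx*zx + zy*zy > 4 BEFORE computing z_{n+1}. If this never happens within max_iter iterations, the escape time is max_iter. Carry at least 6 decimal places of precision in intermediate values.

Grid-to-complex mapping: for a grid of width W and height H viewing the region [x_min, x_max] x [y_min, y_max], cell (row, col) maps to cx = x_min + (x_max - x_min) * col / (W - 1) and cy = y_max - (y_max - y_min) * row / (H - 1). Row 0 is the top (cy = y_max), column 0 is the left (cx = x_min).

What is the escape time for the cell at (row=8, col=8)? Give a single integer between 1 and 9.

Answer: 3

Derivation:
z_0 = 0 + 0i, c = 0.7040 + 0.4955i
Iter 1: z = 0.7040 + 0.4955i, |z|^2 = 0.7411
Iter 2: z = 0.9541 + 1.1931i, |z|^2 = 2.3338
Iter 3: z = 0.1910 + 2.7721i, |z|^2 = 7.7212
Escaped at iteration 3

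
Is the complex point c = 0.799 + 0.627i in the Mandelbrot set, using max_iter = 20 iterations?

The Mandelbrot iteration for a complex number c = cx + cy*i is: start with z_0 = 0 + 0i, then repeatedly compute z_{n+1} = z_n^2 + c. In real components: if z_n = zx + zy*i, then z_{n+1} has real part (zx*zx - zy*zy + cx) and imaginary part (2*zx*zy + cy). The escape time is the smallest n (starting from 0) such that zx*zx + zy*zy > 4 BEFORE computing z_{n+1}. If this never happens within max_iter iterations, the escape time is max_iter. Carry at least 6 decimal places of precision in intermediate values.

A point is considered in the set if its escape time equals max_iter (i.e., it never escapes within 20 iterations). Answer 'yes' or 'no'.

z_0 = 0 + 0i, c = 0.7990 + 0.6270i
Iter 1: z = 0.7990 + 0.6270i, |z|^2 = 1.0315
Iter 2: z = 1.0443 + 1.6289i, |z|^2 = 3.7440
Iter 3: z = -0.7640 + 4.0291i, |z|^2 = 16.8175
Escaped at iteration 3

Answer: no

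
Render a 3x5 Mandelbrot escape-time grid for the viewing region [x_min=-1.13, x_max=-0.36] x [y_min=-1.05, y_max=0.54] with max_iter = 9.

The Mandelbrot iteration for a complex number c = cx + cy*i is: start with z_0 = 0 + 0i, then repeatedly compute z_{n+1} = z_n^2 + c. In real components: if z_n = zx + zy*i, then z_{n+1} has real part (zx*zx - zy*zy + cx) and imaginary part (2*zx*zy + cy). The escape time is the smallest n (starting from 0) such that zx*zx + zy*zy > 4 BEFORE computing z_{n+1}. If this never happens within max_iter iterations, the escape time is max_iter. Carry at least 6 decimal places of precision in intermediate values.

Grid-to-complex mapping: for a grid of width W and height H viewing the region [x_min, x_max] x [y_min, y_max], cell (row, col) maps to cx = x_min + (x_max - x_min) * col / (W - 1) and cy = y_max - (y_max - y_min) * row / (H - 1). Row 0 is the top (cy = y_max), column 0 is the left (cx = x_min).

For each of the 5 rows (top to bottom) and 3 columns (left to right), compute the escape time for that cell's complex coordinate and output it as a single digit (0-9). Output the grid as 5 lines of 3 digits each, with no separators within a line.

(row=0, col=0): c = -1.1300 + 0.5400i → escape time 5
(row=0, col=1): c = -0.7450 + 0.5400i → escape time 6
(row=0, col=2): c = -0.3600 + 0.5400i → escape time 9
(row=1, col=0): c = -1.1300 + 0.1425i → escape time 9
(row=1, col=1): c = -0.7450 + 0.1425i → escape time 9
(row=1, col=2): c = -0.3600 + 0.1425i → escape time 9
(row=2, col=0): c = -1.1300 + -0.2550i → escape time 9
(row=2, col=1): c = -0.7450 + -0.2550i → escape time 9
(row=2, col=2): c = -0.3600 + -0.2550i → escape time 9
(row=3, col=0): c = -1.1300 + -0.6525i → escape time 3
(row=3, col=1): c = -0.7450 + -0.6525i → escape time 5
(row=3, col=2): c = -0.3600 + -0.6525i → escape time 9
(row=4, col=0): c = -1.1300 + -1.0500i → escape time 3
(row=4, col=1): c = -0.7450 + -1.0500i → escape time 3
(row=4, col=2): c = -0.3600 + -1.0500i → escape time 4

Answer: 569
999
999
359
334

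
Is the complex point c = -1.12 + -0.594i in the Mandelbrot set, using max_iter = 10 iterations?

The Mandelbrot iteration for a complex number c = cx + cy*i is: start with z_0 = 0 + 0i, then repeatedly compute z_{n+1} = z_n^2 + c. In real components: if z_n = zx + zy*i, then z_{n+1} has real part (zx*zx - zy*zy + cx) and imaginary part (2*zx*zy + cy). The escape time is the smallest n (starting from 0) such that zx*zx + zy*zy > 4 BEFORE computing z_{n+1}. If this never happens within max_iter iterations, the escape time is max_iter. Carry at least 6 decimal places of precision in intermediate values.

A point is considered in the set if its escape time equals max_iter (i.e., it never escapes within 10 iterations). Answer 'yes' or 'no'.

Answer: no

Derivation:
z_0 = 0 + 0i, c = -1.1200 + -0.5940i
Iter 1: z = -1.1200 + -0.5940i, |z|^2 = 1.6072
Iter 2: z = -0.2184 + 0.7366i, |z|^2 = 0.5902
Iter 3: z = -1.6148 + -0.9158i, |z|^2 = 3.4463
Iter 4: z = 0.6489 + 2.3636i, |z|^2 = 6.0078
Escaped at iteration 4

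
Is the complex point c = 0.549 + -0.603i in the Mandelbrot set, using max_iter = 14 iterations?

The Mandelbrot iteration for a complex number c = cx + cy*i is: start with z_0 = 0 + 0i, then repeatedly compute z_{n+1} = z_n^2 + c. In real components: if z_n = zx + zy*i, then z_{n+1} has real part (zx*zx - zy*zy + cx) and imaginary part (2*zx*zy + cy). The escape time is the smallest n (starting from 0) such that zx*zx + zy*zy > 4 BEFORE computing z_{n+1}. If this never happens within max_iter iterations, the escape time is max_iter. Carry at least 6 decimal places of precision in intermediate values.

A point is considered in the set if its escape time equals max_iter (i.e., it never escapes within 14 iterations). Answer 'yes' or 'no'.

Answer: no

Derivation:
z_0 = 0 + 0i, c = 0.5490 + -0.6030i
Iter 1: z = 0.5490 + -0.6030i, |z|^2 = 0.6650
Iter 2: z = 0.4868 + -1.2651i, |z|^2 = 1.8374
Iter 3: z = -0.8145 + -1.8347i, |z|^2 = 4.0294
Escaped at iteration 3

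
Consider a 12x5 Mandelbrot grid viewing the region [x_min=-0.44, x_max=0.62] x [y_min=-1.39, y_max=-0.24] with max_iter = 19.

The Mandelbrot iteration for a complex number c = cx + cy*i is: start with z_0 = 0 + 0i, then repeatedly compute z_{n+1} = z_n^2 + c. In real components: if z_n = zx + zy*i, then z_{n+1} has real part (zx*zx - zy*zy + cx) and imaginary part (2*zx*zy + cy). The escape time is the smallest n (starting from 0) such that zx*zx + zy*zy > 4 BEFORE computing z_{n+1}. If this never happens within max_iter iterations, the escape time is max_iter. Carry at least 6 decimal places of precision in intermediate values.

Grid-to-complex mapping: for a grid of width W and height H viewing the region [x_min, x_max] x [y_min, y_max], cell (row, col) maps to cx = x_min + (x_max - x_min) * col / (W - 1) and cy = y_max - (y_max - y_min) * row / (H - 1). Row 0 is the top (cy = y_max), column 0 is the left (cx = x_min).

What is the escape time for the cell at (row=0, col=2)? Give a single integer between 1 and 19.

z_0 = 0 + 0i, c = -0.2473 + -0.2400i
Iter 1: z = -0.2473 + -0.2400i, |z|^2 = 0.1187
Iter 2: z = -0.2437 + -0.1213i, |z|^2 = 0.0741
Iter 3: z = -0.2026 + -0.1809i, |z|^2 = 0.0738
Iter 4: z = -0.2389 + -0.1667i, |z|^2 = 0.0849
Iter 5: z = -0.2180 + -0.1603i, |z|^2 = 0.0732
Iter 6: z = -0.2255 + -0.1701i, |z|^2 = 0.0798
Iter 7: z = -0.2254 + -0.1633i, |z|^2 = 0.0775
Iter 8: z = -0.2231 + -0.1664i, |z|^2 = 0.0775
Iter 9: z = -0.2252 + -0.1657i, |z|^2 = 0.0782
Iter 10: z = -0.2240 + -0.1654i, |z|^2 = 0.0775
Iter 11: z = -0.2244 + -0.1659i, |z|^2 = 0.0779
Iter 12: z = -0.2244 + -0.1655i, |z|^2 = 0.0778
Iter 13: z = -0.2243 + -0.1657i, |z|^2 = 0.0778
Iter 14: z = -0.2244 + -0.1657i, |z|^2 = 0.0778
Iter 15: z = -0.2244 + -0.1656i, |z|^2 = 0.0778
Iter 16: z = -0.2244 + -0.1657i, |z|^2 = 0.0778
Iter 17: z = -0.2244 + -0.1657i, |z|^2 = 0.0778
Iter 18: z = -0.2244 + -0.1657i, |z|^2 = 0.0778

Answer: 19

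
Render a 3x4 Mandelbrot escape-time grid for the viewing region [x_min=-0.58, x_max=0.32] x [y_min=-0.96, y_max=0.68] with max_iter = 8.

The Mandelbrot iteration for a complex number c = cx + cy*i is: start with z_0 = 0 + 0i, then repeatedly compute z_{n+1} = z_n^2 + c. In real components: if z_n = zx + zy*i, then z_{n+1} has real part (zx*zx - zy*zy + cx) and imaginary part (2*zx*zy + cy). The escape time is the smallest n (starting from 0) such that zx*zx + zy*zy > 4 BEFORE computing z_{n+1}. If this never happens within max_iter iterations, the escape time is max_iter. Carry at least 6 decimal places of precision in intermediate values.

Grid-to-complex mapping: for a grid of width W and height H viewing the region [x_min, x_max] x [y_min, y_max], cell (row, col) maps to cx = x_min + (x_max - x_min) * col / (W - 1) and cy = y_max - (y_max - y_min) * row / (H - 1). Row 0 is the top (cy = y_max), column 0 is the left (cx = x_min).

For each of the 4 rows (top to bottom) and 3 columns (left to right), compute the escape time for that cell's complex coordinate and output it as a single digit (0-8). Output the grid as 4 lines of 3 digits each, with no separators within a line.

(row=0, col=0): c = -0.5800 + 0.6800i → escape time 8
(row=0, col=1): c = -0.1300 + 0.6800i → escape time 8
(row=0, col=2): c = 0.3200 + 0.6800i → escape time 7
(row=1, col=0): c = -0.5800 + 0.1333i → escape time 8
(row=1, col=1): c = -0.1300 + 0.1333i → escape time 8
(row=1, col=2): c = 0.3200 + 0.1333i → escape time 8
(row=2, col=0): c = -0.5800 + -0.4133i → escape time 8
(row=2, col=1): c = -0.1300 + -0.4133i → escape time 8
(row=2, col=2): c = 0.3200 + -0.4133i → escape time 8
(row=3, col=0): c = -0.5800 + -0.9600i → escape time 4
(row=3, col=1): c = -0.1300 + -0.9600i → escape time 8
(row=3, col=2): c = 0.3200 + -0.9600i → escape time 3

Answer: 887
888
888
483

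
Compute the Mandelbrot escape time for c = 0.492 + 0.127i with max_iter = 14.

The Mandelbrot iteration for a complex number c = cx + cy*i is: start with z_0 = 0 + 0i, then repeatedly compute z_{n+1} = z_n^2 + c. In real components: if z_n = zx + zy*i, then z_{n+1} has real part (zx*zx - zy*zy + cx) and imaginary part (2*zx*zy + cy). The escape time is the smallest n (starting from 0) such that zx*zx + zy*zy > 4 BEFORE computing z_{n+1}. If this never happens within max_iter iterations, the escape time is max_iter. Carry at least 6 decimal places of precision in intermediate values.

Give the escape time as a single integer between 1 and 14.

z_0 = 0 + 0i, c = 0.4920 + 0.1270i
Iter 1: z = 0.4920 + 0.1270i, |z|^2 = 0.2582
Iter 2: z = 0.7179 + 0.2520i, |z|^2 = 0.5789
Iter 3: z = 0.9439 + 0.4888i, |z|^2 = 1.1299
Iter 4: z = 1.1441 + 1.0498i, |z|^2 = 2.4110
Iter 5: z = 0.6989 + 2.5291i, |z|^2 = 6.8851
Escaped at iteration 5

Answer: 5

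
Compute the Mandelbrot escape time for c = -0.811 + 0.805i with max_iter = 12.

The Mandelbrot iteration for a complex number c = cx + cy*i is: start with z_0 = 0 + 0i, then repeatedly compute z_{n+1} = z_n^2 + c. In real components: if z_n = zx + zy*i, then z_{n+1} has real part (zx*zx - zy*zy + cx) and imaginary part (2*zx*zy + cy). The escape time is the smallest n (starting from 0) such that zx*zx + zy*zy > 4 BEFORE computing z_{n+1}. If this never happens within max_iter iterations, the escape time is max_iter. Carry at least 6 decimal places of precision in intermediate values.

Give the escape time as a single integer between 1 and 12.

z_0 = 0 + 0i, c = -0.8110 + 0.8050i
Iter 1: z = -0.8110 + 0.8050i, |z|^2 = 1.3057
Iter 2: z = -0.8013 + -0.5007i, |z|^2 = 0.8928
Iter 3: z = -0.4196 + 1.6074i, |z|^2 = 2.7600
Iter 4: z = -3.2188 + -0.5440i, |z|^2 = 10.6566
Escaped at iteration 4

Answer: 4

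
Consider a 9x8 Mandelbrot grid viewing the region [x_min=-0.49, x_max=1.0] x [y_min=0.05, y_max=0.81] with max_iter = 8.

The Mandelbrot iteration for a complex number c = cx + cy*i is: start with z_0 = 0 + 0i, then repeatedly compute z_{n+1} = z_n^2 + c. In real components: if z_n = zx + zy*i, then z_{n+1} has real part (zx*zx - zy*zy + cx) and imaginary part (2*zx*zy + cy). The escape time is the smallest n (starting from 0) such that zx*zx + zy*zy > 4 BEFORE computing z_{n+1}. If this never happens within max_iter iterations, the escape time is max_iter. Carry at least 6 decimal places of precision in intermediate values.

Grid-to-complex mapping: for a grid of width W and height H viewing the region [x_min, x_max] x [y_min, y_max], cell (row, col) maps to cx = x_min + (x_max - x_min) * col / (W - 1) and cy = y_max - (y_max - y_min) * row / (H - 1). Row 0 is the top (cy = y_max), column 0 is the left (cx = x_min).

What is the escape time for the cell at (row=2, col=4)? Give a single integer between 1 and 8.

z_0 = 0 + 0i, c = 0.2550 + 0.5929i
Iter 1: z = 0.2550 + 0.5929i, |z|^2 = 0.4165
Iter 2: z = -0.0315 + 0.8952i, |z|^2 = 0.8024
Iter 3: z = -0.5454 + 0.5365i, |z|^2 = 0.5854
Iter 4: z = 0.2646 + 0.0076i, |z|^2 = 0.0701
Iter 5: z = 0.3250 + 0.5969i, |z|^2 = 0.4618
Iter 6: z = 0.0043 + 0.9808i, |z|^2 = 0.9619
Iter 7: z = -0.7069 + 0.6014i, |z|^2 = 0.8614

Answer: 8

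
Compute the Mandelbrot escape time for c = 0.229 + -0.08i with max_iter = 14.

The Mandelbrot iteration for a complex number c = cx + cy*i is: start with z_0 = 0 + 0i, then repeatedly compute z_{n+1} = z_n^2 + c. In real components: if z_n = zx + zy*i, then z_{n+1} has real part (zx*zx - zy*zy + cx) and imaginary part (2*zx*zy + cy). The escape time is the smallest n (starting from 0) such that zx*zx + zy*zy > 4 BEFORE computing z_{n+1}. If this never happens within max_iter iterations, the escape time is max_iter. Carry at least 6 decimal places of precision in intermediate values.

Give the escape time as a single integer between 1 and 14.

z_0 = 0 + 0i, c = 0.2290 + -0.0800i
Iter 1: z = 0.2290 + -0.0800i, |z|^2 = 0.0588
Iter 2: z = 0.2750 + -0.1166i, |z|^2 = 0.0893
Iter 3: z = 0.2910 + -0.1442i, |z|^2 = 0.1055
Iter 4: z = 0.2929 + -0.1639i, |z|^2 = 0.1127
Iter 5: z = 0.2879 + -0.1760i, |z|^2 = 0.1139
Iter 6: z = 0.2809 + -0.1814i, |z|^2 = 0.1118
Iter 7: z = 0.2750 + -0.1819i, |z|^2 = 0.1087
Iter 8: z = 0.2715 + -0.1801i, |z|^2 = 0.1062
Iter 9: z = 0.2703 + -0.1778i, |z|^2 = 0.1047
Iter 10: z = 0.2705 + -0.1761i, |z|^2 = 0.1042
Iter 11: z = 0.2711 + -0.1753i, |z|^2 = 0.1042
Iter 12: z = 0.2718 + -0.1750i, |z|^2 = 0.1045
Iter 13: z = 0.2722 + -0.1752i, |z|^2 = 0.1048

Answer: 14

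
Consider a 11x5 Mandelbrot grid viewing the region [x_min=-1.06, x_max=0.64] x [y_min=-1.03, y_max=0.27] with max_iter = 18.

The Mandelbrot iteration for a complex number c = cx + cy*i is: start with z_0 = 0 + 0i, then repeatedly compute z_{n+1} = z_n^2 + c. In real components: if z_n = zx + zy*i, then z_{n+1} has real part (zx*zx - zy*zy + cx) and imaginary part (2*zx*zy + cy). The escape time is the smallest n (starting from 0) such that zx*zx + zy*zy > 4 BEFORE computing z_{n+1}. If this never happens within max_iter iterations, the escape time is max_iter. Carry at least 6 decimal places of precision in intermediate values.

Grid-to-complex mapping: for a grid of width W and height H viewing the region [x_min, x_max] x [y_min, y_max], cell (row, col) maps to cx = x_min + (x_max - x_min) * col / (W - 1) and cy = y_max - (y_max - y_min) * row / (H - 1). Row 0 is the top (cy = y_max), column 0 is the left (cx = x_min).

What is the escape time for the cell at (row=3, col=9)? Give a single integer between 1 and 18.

z_0 = 0 + 0i, c = 0.4700 + -0.7050i
Iter 1: z = 0.4700 + -0.7050i, |z|^2 = 0.7179
Iter 2: z = 0.1939 + -1.3677i, |z|^2 = 1.9082
Iter 3: z = -1.3630 + -1.2353i, |z|^2 = 3.3838
Iter 4: z = 0.8018 + 2.6625i, |z|^2 = 7.7320
Escaped at iteration 4

Answer: 4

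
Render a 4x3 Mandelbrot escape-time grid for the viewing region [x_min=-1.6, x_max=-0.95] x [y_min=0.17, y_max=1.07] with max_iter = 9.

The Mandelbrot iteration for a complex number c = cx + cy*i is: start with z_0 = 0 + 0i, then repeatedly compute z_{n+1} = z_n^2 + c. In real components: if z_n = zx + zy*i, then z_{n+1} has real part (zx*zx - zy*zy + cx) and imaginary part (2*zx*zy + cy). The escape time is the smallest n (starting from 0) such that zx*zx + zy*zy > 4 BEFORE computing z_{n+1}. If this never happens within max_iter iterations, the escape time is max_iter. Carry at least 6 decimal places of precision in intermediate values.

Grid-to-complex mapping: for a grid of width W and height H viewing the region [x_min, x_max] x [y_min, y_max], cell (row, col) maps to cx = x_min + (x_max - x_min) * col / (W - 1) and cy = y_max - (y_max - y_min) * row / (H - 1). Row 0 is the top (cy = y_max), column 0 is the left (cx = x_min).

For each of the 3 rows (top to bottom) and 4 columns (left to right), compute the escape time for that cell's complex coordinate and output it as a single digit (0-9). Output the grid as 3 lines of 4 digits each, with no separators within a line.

Answer: 2333
3334
5899

Derivation:
(row=0, col=0): c = -1.6000 + 1.0700i → escape time 2
(row=0, col=1): c = -1.3833 + 1.0700i → escape time 3
(row=0, col=2): c = -1.1667 + 1.0700i → escape time 3
(row=0, col=3): c = -0.9500 + 1.0700i → escape time 3
(row=1, col=0): c = -1.6000 + 0.6200i → escape time 3
(row=1, col=1): c = -1.3833 + 0.6200i → escape time 3
(row=1, col=2): c = -1.1667 + 0.6200i → escape time 3
(row=1, col=3): c = -0.9500 + 0.6200i → escape time 4
(row=2, col=0): c = -1.6000 + 0.1700i → escape time 5
(row=2, col=1): c = -1.3833 + 0.1700i → escape time 8
(row=2, col=2): c = -1.1667 + 0.1700i → escape time 9
(row=2, col=3): c = -0.9500 + 0.1700i → escape time 9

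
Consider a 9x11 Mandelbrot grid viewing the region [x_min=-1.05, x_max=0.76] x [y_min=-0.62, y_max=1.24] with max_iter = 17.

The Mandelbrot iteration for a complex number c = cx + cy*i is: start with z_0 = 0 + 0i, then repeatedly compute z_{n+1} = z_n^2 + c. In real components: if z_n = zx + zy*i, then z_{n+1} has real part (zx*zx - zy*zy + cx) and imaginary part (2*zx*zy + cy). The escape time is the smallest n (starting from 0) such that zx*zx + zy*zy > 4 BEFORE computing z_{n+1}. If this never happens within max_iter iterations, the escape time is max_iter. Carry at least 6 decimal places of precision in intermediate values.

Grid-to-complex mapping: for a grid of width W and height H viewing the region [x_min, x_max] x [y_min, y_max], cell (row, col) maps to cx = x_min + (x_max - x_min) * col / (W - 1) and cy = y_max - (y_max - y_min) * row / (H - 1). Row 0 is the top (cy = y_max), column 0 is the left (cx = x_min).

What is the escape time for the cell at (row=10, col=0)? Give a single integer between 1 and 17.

z_0 = 0 + 0i, c = -1.0500 + -0.6200i
Iter 1: z = -1.0500 + -0.6200i, |z|^2 = 1.4869
Iter 2: z = -0.3319 + 0.6820i, |z|^2 = 0.5753
Iter 3: z = -1.4050 + -1.0727i, |z|^2 = 3.1246
Iter 4: z = -0.2268 + 2.3942i, |z|^2 = 5.7839
Escaped at iteration 4

Answer: 4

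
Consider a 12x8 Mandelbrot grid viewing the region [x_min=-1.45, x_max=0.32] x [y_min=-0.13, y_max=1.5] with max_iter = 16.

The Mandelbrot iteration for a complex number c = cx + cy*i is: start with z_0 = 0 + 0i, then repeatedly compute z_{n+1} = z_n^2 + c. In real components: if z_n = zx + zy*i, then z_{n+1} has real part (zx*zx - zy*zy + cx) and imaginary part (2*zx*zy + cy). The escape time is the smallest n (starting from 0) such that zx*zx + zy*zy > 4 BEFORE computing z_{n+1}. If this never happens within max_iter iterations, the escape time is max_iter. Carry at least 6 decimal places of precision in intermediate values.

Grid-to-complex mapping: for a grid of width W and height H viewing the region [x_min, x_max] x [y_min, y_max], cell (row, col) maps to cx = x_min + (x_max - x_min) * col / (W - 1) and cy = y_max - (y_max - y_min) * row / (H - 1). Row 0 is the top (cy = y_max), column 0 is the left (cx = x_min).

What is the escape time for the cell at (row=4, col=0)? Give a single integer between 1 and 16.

Answer: 3

Derivation:
z_0 = 0 + 0i, c = -1.4500 + 0.5686i
Iter 1: z = -1.4500 + 0.5686i, |z|^2 = 2.4258
Iter 2: z = 0.3292 + -1.0803i, |z|^2 = 1.2754
Iter 3: z = -2.5086 + -0.1427i, |z|^2 = 6.3136
Escaped at iteration 3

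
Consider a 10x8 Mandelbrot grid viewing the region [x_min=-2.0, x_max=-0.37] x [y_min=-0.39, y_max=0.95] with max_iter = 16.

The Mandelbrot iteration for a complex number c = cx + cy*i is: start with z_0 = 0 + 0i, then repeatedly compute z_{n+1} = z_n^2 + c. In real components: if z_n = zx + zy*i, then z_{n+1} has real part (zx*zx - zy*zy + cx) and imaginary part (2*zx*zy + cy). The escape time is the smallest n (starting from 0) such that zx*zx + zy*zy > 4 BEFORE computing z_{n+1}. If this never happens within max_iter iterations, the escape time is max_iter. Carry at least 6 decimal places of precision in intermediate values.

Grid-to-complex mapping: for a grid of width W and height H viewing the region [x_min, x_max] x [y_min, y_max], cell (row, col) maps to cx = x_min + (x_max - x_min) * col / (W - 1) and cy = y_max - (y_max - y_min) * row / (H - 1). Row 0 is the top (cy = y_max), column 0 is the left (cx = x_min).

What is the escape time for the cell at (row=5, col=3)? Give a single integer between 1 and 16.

z_0 = 0 + 0i, c = -1.4567 + -0.0071i
Iter 1: z = -1.4567 + -0.0071i, |z|^2 = 2.1219
Iter 2: z = 0.6652 + 0.0137i, |z|^2 = 0.4426
Iter 3: z = -1.0144 + 0.0110i, |z|^2 = 1.0292
Iter 4: z = -0.4277 + -0.0295i, |z|^2 = 0.1838
Iter 5: z = -1.2746 + 0.0181i, |z|^2 = 1.6249
Iter 6: z = 0.1675 + -0.0533i, |z|^2 = 0.0309
Iter 7: z = -1.4314 + -0.0250i, |z|^2 = 2.0497
Iter 8: z = 0.5917 + 0.0645i, |z|^2 = 0.3543
Iter 9: z = -1.1107 + 0.0692i, |z|^2 = 1.2384
Iter 10: z = -0.2279 + -0.1608i, |z|^2 = 0.0778
Iter 11: z = -1.4306 + 0.0661i, |z|^2 = 2.0510
Iter 12: z = 0.5856 + -0.1964i, |z|^2 = 0.3814
Iter 13: z = -1.1524 + -0.2371i, |z|^2 = 1.3842
Iter 14: z = -0.1850 + 0.5394i, |z|^2 = 0.3251
Iter 15: z = -1.7134 + -0.2067i, |z|^2 = 2.9784

Answer: 16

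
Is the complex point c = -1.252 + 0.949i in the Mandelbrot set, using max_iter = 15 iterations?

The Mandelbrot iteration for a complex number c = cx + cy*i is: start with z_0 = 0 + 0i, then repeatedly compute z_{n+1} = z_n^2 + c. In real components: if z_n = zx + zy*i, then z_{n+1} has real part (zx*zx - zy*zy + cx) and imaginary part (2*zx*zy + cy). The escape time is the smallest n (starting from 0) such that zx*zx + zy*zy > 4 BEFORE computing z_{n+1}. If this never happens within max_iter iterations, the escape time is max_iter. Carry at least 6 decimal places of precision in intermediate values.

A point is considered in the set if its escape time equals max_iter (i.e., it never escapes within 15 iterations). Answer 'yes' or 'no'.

Answer: no

Derivation:
z_0 = 0 + 0i, c = -1.2520 + 0.9490i
Iter 1: z = -1.2520 + 0.9490i, |z|^2 = 2.4681
Iter 2: z = -0.5851 + -1.4273i, |z|^2 = 2.3795
Iter 3: z = -2.9468 + 2.6192i, |z|^2 = 15.5441
Escaped at iteration 3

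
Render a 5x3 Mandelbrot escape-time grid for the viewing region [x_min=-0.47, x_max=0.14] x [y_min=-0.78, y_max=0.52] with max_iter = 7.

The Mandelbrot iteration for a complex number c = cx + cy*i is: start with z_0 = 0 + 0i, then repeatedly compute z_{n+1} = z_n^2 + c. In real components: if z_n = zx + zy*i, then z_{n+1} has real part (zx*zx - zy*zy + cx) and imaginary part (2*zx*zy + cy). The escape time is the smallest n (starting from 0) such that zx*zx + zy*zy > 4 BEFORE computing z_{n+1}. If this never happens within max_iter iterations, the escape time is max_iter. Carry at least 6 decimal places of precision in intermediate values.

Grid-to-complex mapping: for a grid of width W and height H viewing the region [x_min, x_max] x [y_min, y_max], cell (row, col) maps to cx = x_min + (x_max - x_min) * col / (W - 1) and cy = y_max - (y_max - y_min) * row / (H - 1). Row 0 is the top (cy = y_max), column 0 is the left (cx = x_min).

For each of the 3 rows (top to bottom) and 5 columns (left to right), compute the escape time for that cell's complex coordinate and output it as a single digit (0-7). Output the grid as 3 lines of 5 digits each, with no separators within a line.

Answer: 77777
77777
67776

Derivation:
(row=0, col=0): c = -0.4700 + 0.5200i → escape time 7
(row=0, col=1): c = -0.3175 + 0.5200i → escape time 7
(row=0, col=2): c = -0.1650 + 0.5200i → escape time 7
(row=0, col=3): c = -0.0125 + 0.5200i → escape time 7
(row=0, col=4): c = 0.1400 + 0.5200i → escape time 7
(row=1, col=0): c = -0.4700 + -0.1300i → escape time 7
(row=1, col=1): c = -0.3175 + -0.1300i → escape time 7
(row=1, col=2): c = -0.1650 + -0.1300i → escape time 7
(row=1, col=3): c = -0.0125 + -0.1300i → escape time 7
(row=1, col=4): c = 0.1400 + -0.1300i → escape time 7
(row=2, col=0): c = -0.4700 + -0.7800i → escape time 6
(row=2, col=1): c = -0.3175 + -0.7800i → escape time 7
(row=2, col=2): c = -0.1650 + -0.7800i → escape time 7
(row=2, col=3): c = -0.0125 + -0.7800i → escape time 7
(row=2, col=4): c = 0.1400 + -0.7800i → escape time 6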